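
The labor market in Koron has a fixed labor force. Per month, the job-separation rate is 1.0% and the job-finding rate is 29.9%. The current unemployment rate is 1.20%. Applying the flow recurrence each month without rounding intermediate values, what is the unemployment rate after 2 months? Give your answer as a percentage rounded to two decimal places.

With a fixed labor force, u_{t+1} = u_t + s·(1−u_t) − f·u_t = u_t·(1−s−f) + s.
Here 1−s−f = 0.691 and s = 0.010.
u_1 = 0.012000 × 0.691 + 0.010 = 0.018292.
u_2 = 0.018292 × 0.691 + 0.010 = 0.022640.

Unemployment rate after two months ≈ 2.26%.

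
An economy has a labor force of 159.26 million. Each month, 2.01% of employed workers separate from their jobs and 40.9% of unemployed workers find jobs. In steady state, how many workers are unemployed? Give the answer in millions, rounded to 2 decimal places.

About 7.46 million are unemployed in steady state.

Steady-state unemployment rate u* = s/(s+f) = 2.01/(2.01+40.9) = 0.046842.
Unemployed = u* × labor force = 0.046842 × 159.26 ≈ 7.46 million.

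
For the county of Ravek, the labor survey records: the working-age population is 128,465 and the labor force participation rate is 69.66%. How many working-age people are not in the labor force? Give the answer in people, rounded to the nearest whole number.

About 38,976 are not in the labor force.

Share not in the labor force = 1 − 0.6966 = 0.3034.
Not in labor force = 0.3034 × 128,465 ≈ 38,976.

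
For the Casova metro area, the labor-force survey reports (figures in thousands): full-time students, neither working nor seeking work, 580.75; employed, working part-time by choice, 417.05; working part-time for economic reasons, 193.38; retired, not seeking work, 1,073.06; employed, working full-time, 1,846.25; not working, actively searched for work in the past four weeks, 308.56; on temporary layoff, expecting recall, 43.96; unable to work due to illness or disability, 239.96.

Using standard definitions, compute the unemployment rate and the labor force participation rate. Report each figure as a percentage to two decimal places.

Employed = 417.05 + 193.38 + 1,846.25 = 2,456.68 thousand (anyone who worked, including part-time for economic reasons, counts as employed).
Unemployed = 308.56 + 43.96 = 352.52 thousand (jobless and actively searching, or on temporary layoff).
Labor force = 2,456.68 + 352.52 = 2,809.20 thousand.
Not in labor force = 580.75 + 1,073.06 + 239.96 = 1,893.77 thousand (those not working and not actively searching are outside the labor force).
Civilian working-age population = 2,809.20 + 1,893.77 = 4,702.97 thousand.
Unemployment rate = 352.52 / 2,809.20 = 12.55%.
Labor force participation rate = 2,809.20 / 4,702.97 = 59.73%.

Unemployment rate ≈ 12.55%; labor force participation rate ≈ 59.73%.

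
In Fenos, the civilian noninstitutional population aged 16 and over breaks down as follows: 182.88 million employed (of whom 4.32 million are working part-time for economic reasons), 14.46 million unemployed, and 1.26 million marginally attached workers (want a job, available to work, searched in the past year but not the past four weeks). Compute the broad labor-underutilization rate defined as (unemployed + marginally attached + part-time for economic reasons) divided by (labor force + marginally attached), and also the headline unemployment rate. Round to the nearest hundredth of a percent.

Broad underutilization rate ≈ 10.09%; headline unemployment rate ≈ 7.33%.

Labor force = 182.88 + 14.46 = 197.34 million.
Numerator = 14.46 + 1.26 + 4.32 = 20.04 million.
Denominator = 197.34 + 1.26 = 198.60 million.
Broad rate = 20.04 / 198.60 = 10.09%.
Headline unemployment rate = 14.46 / 197.34 = 7.33%.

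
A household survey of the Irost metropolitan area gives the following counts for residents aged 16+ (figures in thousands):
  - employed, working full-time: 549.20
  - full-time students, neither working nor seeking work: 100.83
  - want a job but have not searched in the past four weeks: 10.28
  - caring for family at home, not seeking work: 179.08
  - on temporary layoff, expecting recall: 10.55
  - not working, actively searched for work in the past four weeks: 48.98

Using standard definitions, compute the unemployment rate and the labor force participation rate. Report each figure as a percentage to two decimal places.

Employed = 549.20 thousand.
Unemployed = 10.55 + 48.98 = 59.53 thousand (jobless and actively searching, or on temporary layoff).
Labor force = 549.20 + 59.53 = 608.73 thousand.
Not in labor force = 100.83 + 10.28 + 179.08 = 290.19 thousand (those not working and not actively searching are outside the labor force — including those who want a job but have given up searching).
Civilian working-age population = 608.73 + 290.19 = 898.92 thousand.
Unemployment rate = 59.53 / 608.73 = 9.78%.
Labor force participation rate = 608.73 / 898.92 = 67.72%.

Unemployment rate ≈ 9.78%; labor force participation rate ≈ 67.72%.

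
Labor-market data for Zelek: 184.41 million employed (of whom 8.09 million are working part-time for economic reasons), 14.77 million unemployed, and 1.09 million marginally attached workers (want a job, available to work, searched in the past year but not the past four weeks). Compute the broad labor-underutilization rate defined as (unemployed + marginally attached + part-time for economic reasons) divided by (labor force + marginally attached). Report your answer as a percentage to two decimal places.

Labor force = 184.41 + 14.77 = 199.18 million.
Numerator = 14.77 + 1.09 + 8.09 = 23.95 million.
Denominator = 199.18 + 1.09 = 200.27 million.
Broad rate = 23.95 / 200.27 = 11.96%.

Broad underutilization rate ≈ 11.96%.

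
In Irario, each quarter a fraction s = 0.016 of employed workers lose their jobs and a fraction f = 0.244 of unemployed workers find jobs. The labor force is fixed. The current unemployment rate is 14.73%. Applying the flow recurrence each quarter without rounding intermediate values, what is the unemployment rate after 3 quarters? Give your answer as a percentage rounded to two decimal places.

With a fixed labor force, u_{t+1} = u_t + s·(1−u_t) − f·u_t = u_t·(1−s−f) + s.
Here 1−s−f = 0.740 and s = 0.016.
u_1 = 0.147300 × 0.740 + 0.016 = 0.125002.
u_2 = 0.125002 × 0.740 + 0.016 = 0.108501.
u_3 = 0.108501 × 0.740 + 0.016 = 0.096291.

Unemployment rate after three quarters ≈ 9.63%.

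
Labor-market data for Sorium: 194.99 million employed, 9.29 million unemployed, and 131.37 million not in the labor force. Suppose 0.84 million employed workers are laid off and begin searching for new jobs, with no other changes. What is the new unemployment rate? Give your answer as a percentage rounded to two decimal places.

Initially, labor force = 194.99 + 9.29 = 204.28 million, so u = 9.29/204.28 = 4.55%.
After the change, employed falls and unemployed rises by 0.84; labor force unchanged → E = 194.15, U = 10.13, labor force = 204.28 million.
New unemployment rate = 10.13 / 204.28 = 4.96%.

New unemployment rate ≈ 4.96%.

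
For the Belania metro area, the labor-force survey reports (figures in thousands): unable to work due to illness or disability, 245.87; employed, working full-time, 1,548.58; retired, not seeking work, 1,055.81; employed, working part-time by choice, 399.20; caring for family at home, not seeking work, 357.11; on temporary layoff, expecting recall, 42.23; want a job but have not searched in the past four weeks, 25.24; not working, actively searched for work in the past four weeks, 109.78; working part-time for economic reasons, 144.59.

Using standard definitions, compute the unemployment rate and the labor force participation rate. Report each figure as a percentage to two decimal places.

Unemployment rate ≈ 6.77%; labor force participation rate ≈ 57.13%.

Employed = 1,548.58 + 399.20 + 144.59 = 2,092.37 thousand (anyone who worked, including part-time for economic reasons, counts as employed).
Unemployed = 42.23 + 109.78 = 152.01 thousand (jobless and actively searching, or on temporary layoff).
Labor force = 2,092.37 + 152.01 = 2,244.38 thousand.
Not in labor force = 245.87 + 1,055.81 + 357.11 + 25.24 = 1,684.03 thousand (those not working and not actively searching are outside the labor force — including those who want a job but have given up searching).
Civilian working-age population = 2,244.38 + 1,684.03 = 3,928.41 thousand.
Unemployment rate = 152.01 / 2,244.38 = 6.77%.
Labor force participation rate = 2,244.38 / 3,928.41 = 57.13%.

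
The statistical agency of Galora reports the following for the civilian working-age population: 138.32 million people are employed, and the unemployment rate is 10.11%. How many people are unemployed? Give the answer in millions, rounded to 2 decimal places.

About 15.56 million are unemployed.

Let U be the number unemployed. The labor force is E + U, and U/(E+U) = 0.1011.
So U = 0.1011 × 138.32 / (1 − 0.1011) = 13.9842 / 0.8989 ≈ 15.56 million.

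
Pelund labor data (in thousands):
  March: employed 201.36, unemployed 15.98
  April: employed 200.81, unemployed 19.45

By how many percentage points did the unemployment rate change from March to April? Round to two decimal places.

March: labor force = 201.36 + 15.98 = 217.34; u = 15.98/217.34 = 7.35%.
April: labor force = 200.81 + 19.45 = 220.26; u = 19.45/220.26 = 8.83%.
Change = 8.83% − 7.35% = +1.48 pp.

The unemployment rate changed by +1.48 percentage points.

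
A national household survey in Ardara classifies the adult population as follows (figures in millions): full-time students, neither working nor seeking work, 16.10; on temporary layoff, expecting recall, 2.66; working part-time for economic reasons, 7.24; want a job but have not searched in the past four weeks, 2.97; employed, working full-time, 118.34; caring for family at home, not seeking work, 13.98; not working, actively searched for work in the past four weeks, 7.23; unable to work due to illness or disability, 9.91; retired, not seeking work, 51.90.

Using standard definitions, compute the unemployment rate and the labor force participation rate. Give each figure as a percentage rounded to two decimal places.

Unemployment rate ≈ 7.30%; labor force participation rate ≈ 58.82%.

Employed = 7.24 + 118.34 = 125.58 million (anyone who worked, including part-time for economic reasons, counts as employed).
Unemployed = 2.66 + 7.23 = 9.89 million (jobless and actively searching, or on temporary layoff).
Labor force = 125.58 + 9.89 = 135.47 million.
Not in labor force = 16.10 + 2.97 + 13.98 + 9.91 + 51.90 = 94.86 million (those not working and not actively searching are outside the labor force — including those who want a job but have given up searching).
Civilian working-age population = 135.47 + 94.86 = 230.33 million.
Unemployment rate = 9.89 / 135.47 = 7.30%.
Labor force participation rate = 135.47 / 230.33 = 58.82%.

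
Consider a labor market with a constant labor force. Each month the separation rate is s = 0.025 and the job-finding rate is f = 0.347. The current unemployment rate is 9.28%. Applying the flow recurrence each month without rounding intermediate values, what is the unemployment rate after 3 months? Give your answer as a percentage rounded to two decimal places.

With a fixed labor force, u_{t+1} = u_t + s·(1−u_t) − f·u_t = u_t·(1−s−f) + s.
Here 1−s−f = 0.628 and s = 0.025.
u_1 = 0.092800 × 0.628 + 0.025 = 0.083278.
u_2 = 0.083278 × 0.628 + 0.025 = 0.077299.
u_3 = 0.077299 × 0.628 + 0.025 = 0.073544.

Unemployment rate after three months ≈ 7.35%.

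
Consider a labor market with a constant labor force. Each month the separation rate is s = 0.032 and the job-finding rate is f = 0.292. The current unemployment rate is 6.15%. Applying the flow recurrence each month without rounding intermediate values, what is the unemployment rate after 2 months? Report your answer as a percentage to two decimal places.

Unemployment rate after two months ≈ 8.17%.

With a fixed labor force, u_{t+1} = u_t + s·(1−u_t) − f·u_t = u_t·(1−s−f) + s.
Here 1−s−f = 0.676 and s = 0.032.
u_1 = 0.061500 × 0.676 + 0.032 = 0.073574.
u_2 = 0.073574 × 0.676 + 0.032 = 0.081736.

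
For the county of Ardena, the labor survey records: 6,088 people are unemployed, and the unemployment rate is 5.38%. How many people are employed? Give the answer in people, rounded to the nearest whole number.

About 107,072 are employed.

Labor force = U / u = 6,088 / 0.0538 ≈ 113,160.
Employed = labor force − unemployed = 113,160 − 6,088 = 107,072.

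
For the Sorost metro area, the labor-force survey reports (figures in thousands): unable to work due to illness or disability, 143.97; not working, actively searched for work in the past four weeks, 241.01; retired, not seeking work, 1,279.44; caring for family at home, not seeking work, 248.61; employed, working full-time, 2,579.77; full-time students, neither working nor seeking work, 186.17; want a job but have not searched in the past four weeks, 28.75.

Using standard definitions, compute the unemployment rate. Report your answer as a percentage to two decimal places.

Employed = 2,579.77 thousand.
Unemployed = 241.01 thousand.
Labor force = 2,579.77 + 241.01 = 2,820.78 thousand.
Unemployment rate = 241.01 / 2,820.78 = 8.54%.

Unemployment rate ≈ 8.54%.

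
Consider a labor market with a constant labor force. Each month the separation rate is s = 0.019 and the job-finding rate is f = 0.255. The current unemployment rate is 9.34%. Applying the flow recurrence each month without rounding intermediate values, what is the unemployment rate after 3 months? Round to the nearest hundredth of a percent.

Unemployment rate after three months ≈ 7.85%.

With a fixed labor force, u_{t+1} = u_t + s·(1−u_t) − f·u_t = u_t·(1−s−f) + s.
Here 1−s−f = 0.726 and s = 0.019.
u_1 = 0.093400 × 0.726 + 0.019 = 0.086808.
u_2 = 0.086808 × 0.726 + 0.019 = 0.082023.
u_3 = 0.082023 × 0.726 + 0.019 = 0.078549.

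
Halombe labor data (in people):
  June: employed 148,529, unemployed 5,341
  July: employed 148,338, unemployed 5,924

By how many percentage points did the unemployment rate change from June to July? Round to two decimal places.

June: labor force = 148,529 + 5,341 = 153,870; u = 5,341/153,870 = 3.47%.
July: labor force = 148,338 + 5,924 = 154,262; u = 5,924/154,262 = 3.84%.
Change = 3.84% − 3.47% = +0.37 pp.

The unemployment rate changed by +0.37 percentage points.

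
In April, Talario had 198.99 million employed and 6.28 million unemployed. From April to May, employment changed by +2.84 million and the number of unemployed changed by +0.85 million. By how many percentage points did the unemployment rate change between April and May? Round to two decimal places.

April: labor force = 198.99 + 6.28 = 205.27; u = 6.28/205.27 = 3.06%.
May: labor force = 201.83 + 7.13 = 208.96; u = 7.13/208.96 = 3.41%.
Change = 3.41% − 3.06% = +0.35 pp.

The unemployment rate changed by +0.35 percentage points.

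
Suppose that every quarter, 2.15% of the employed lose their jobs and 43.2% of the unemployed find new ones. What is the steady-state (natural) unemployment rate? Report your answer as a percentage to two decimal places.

Steady-state unemployment rate ≈ 4.74%.

At steady state the flows balance: s·E = f·U, so U/(E+U) = s/(s+f).
u* = 2.15 / (2.15 + 43.2) = 2.15 / 45.35 = 4.74%.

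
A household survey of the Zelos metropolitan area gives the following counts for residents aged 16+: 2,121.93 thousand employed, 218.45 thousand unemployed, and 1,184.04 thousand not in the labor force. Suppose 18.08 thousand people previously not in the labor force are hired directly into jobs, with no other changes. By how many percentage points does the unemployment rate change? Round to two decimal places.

The unemployment rate changes by −0.07 percentage points.

Initially, labor force = 2,121.93 + 218.45 = 2,340.38 thousand, so u = 218.45/2,340.38 = 9.33%.
After the change, employed and labor force both rise by 18.08; unemployed unchanged → E = 2,140.01, U = 218.45, labor force = 2,358.46 thousand.
New unemployment rate = 218.45 / 2,358.46 = 9.26%.
Change = 9.26% − 9.33% = −0.07 percentage points.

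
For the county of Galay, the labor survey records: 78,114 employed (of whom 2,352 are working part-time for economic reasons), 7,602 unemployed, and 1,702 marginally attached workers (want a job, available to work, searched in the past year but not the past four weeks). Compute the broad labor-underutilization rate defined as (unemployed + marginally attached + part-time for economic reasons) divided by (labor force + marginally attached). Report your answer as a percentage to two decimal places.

Broad underutilization rate ≈ 13.33%.

Labor force = 78,114 + 7,602 = 85,716.
Numerator = 7,602 + 1,702 + 2,352 = 11,656.
Denominator = 85,716 + 1,702 = 87,418.
Broad rate = 11,656 / 87,418 = 13.33%.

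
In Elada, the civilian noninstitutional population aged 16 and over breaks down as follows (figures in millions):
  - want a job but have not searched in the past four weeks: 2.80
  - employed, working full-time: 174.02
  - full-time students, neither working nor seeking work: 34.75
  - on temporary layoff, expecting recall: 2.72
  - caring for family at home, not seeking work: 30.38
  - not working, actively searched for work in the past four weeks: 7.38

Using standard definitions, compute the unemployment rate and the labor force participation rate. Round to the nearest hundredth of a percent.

Employed = 174.02 million.
Unemployed = 2.72 + 7.38 = 10.10 million (jobless and actively searching, or on temporary layoff).
Labor force = 174.02 + 10.10 = 184.12 million.
Not in labor force = 2.80 + 34.75 + 30.38 = 67.93 million (those not working and not actively searching are outside the labor force — including those who want a job but have given up searching).
Civilian working-age population = 184.12 + 67.93 = 252.05 million.
Unemployment rate = 10.10 / 184.12 = 5.49%.
Labor force participation rate = 184.12 / 252.05 = 73.05%.

Unemployment rate ≈ 5.49%; labor force participation rate ≈ 73.05%.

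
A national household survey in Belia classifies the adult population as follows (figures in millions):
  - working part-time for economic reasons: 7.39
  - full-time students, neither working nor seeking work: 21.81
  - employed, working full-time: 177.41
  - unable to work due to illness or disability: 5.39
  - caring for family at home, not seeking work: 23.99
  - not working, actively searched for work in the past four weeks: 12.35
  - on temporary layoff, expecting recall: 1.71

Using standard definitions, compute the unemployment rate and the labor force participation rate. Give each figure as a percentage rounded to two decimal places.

Employed = 7.39 + 177.41 = 184.80 million (anyone who worked, including part-time for economic reasons, counts as employed).
Unemployed = 12.35 + 1.71 = 14.06 million (jobless and actively searching, or on temporary layoff).
Labor force = 184.80 + 14.06 = 198.86 million.
Not in labor force = 21.81 + 5.39 + 23.99 = 51.19 million (those not working and not actively searching are outside the labor force).
Civilian working-age population = 198.86 + 51.19 = 250.05 million.
Unemployment rate = 14.06 / 198.86 = 7.07%.
Labor force participation rate = 198.86 / 250.05 = 79.53%.

Unemployment rate ≈ 7.07%; labor force participation rate ≈ 79.53%.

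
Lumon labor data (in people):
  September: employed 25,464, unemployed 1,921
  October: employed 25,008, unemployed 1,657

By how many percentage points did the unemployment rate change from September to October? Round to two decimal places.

September: labor force = 25,464 + 1,921 = 27,385; u = 1,921/27,385 = 7.01%.
October: labor force = 25,008 + 1,657 = 26,665; u = 1,657/26,665 = 6.21%.
Change = 6.21% − 7.01% = −0.80 pp.

The unemployment rate changed by −0.80 percentage points.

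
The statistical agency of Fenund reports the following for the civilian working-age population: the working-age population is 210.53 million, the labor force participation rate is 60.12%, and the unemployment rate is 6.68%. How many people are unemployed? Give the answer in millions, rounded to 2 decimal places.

About 8.45 million are unemployed.

Labor force = 0.6012 × 210.53 = 126.57 million.
Unemployed = 0.0668 × 126.57 ≈ 8.45 million.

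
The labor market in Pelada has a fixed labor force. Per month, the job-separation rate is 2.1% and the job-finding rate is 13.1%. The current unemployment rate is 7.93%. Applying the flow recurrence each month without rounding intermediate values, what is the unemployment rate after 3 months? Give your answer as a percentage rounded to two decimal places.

With a fixed labor force, u_{t+1} = u_t + s·(1−u_t) − f·u_t = u_t·(1−s−f) + s.
Here 1−s−f = 0.848 and s = 0.021.
u_1 = 0.079300 × 0.848 + 0.021 = 0.088246.
u_2 = 0.088246 × 0.848 + 0.021 = 0.095833.
u_3 = 0.095833 × 0.848 + 0.021 = 0.102266.

Unemployment rate after three months ≈ 10.23%.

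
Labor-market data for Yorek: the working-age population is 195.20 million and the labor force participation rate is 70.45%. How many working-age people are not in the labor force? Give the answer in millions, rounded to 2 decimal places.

Share not in the labor force = 1 − 0.7045 = 0.2955.
Not in labor force = 0.2955 × 195.20 ≈ 57.68 million.

About 57.68 million are not in the labor force.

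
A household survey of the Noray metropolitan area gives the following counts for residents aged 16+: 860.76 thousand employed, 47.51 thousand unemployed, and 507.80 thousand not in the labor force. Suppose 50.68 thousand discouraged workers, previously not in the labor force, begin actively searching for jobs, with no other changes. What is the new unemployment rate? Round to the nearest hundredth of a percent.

Initially, labor force = 860.76 + 47.51 = 908.27 thousand, so u = 47.51/908.27 = 5.23%.
After the change, unemployed and labor force both rise by 50.68 → E = 860.76, U = 98.19, labor force = 958.95 thousand.
New unemployment rate = 98.19 / 958.95 = 10.24%.

New unemployment rate ≈ 10.24%.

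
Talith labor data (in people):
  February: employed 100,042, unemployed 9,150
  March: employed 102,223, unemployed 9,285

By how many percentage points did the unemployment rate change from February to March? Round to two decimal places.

February: labor force = 100,042 + 9,150 = 109,192; u = 9,150/109,192 = 8.38%.
March: labor force = 102,223 + 9,285 = 111,508; u = 9,285/111,508 = 8.33%.
Change = 8.33% − 8.38% = −0.05 pp.

The unemployment rate changed by −0.05 percentage points.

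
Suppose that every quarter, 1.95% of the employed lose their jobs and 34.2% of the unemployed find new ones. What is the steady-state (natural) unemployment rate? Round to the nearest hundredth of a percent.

Steady-state unemployment rate ≈ 5.39%.

At steady state the flows balance: s·E = f·U, so U/(E+U) = s/(s+f).
u* = 1.95 / (1.95 + 34.2) = 1.95 / 36.15 = 5.39%.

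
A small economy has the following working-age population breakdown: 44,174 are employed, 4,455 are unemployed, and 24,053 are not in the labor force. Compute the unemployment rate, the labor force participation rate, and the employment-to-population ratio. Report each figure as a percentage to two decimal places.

Unemployment rate ≈ 9.16%; labor force participation rate ≈ 66.91%; employment-population ratio ≈ 60.78%.

Labor force = employed + unemployed = 44,174 + 4,455 = 48,629.
Working-age population = 48,629 + 24,053 = 72,682.
Unemployment rate = 4,455 / 48,629 = 9.16%.
Labor force participation rate = 48,629 / 72,682 = 66.91%.
Employment-population ratio = 44,174 / 72,682 = 60.78%.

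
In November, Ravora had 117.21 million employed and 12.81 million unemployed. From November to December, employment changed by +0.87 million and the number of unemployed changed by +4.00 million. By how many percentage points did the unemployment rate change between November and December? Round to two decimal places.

November: labor force = 117.21 + 12.81 = 130.02; u = 12.81/130.02 = 9.85%.
December: labor force = 118.08 + 16.81 = 134.89; u = 16.81/134.89 = 12.46%.
Change = 12.46% − 9.85% = +2.61 pp.

The unemployment rate changed by +2.61 percentage points.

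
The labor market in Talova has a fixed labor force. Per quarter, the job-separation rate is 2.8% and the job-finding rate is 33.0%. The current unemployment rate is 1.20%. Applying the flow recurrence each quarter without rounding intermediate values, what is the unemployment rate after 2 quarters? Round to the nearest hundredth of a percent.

Unemployment rate after two quarters ≈ 5.09%.

With a fixed labor force, u_{t+1} = u_t + s·(1−u_t) − f·u_t = u_t·(1−s−f) + s.
Here 1−s−f = 0.642 and s = 0.028.
u_1 = 0.012000 × 0.642 + 0.028 = 0.035704.
u_2 = 0.035704 × 0.642 + 0.028 = 0.050922.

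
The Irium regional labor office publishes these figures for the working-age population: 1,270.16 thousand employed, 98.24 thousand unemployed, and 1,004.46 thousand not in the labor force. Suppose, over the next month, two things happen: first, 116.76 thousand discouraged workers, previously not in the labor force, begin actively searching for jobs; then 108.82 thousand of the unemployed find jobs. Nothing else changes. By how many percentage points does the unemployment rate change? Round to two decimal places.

The unemployment rate changes by −0.03 percentage points.

Initially, labor force = 1,270.16 + 98.24 = 1,368.40 thousand, so u = 98.24/1,368.40 = 7.18%.
After the first change, unemployed and labor force both rise by 116.76 → E = 1,270.16, U = 215.00, labor force = 1,485.16 thousand.
After the second change, unemployed falls and employed rises by 108.82; labor force unchanged → E = 1,378.98, U = 106.18, labor force = 1,485.16 thousand.
New unemployment rate = 106.18 / 1,485.16 = 7.15%.
Change = 7.15% − 7.18% = −0.03 percentage points.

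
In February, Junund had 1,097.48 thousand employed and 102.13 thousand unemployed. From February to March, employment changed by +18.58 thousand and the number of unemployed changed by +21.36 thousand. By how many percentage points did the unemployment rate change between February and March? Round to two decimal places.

February: labor force = 1,097.48 + 102.13 = 1,199.61; u = 102.13/1,199.61 = 8.51%.
March: labor force = 1,116.06 + 123.49 = 1,239.55; u = 123.49/1,239.55 = 9.96%.
Change = 9.96% − 8.51% = +1.45 pp.

The unemployment rate changed by +1.45 percentage points.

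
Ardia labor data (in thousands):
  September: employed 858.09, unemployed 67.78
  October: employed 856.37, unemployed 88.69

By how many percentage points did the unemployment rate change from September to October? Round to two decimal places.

September: labor force = 858.09 + 67.78 = 925.87; u = 67.78/925.87 = 7.32%.
October: labor force = 856.37 + 88.69 = 945.06; u = 88.69/945.06 = 9.38%.
Change = 9.38% − 7.32% = +2.06 pp.

The unemployment rate changed by +2.06 percentage points.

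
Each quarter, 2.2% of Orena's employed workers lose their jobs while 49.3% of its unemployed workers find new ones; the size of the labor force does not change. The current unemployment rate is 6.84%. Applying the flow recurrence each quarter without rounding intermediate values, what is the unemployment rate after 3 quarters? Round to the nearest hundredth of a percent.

With a fixed labor force, u_{t+1} = u_t + s·(1−u_t) − f·u_t = u_t·(1−s−f) + s.
Here 1−s−f = 0.485 and s = 0.022.
u_1 = 0.068400 × 0.485 + 0.022 = 0.055174.
u_2 = 0.055174 × 0.485 + 0.022 = 0.048759.
u_3 = 0.048759 × 0.485 + 0.022 = 0.045648.

Unemployment rate after three quarters ≈ 4.56%.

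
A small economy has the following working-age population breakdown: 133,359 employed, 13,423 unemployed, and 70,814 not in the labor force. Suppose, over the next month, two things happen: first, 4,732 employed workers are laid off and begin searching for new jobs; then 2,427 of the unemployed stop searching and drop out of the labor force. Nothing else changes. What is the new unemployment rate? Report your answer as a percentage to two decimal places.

Initially, labor force = 133,359 + 13,423 = 146,782, so u = 13,423/146,782 = 9.14%.
After the first change, employed falls and unemployed rises by 4,732; labor force unchanged → E = 128,627, U = 18,155, labor force = 146,782.
After the second change, unemployed and labor force both fall by 2,427 → E = 128,627, U = 15,728, labor force = 144,355.
New unemployment rate = 15,728 / 144,355 = 10.90%.

New unemployment rate ≈ 10.90%.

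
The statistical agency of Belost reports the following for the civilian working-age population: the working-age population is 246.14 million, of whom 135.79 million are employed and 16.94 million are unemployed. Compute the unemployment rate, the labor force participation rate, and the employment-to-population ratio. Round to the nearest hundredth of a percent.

Unemployment rate ≈ 11.09%; labor force participation rate ≈ 62.05%; employment-population ratio ≈ 55.17%.

Labor force = employed + unemployed = 135.79 + 16.94 = 152.73 million.
Unemployment rate = 16.94 / 152.73 = 11.09%.
Labor force participation rate = 152.73 / 246.14 = 62.05%.
Employment-population ratio = 135.79 / 246.14 = 55.17%.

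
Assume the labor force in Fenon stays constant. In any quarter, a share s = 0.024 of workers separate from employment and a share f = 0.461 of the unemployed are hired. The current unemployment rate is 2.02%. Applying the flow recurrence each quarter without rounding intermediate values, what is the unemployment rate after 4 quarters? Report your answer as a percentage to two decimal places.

Unemployment rate after four quarters ≈ 4.74%.

With a fixed labor force, u_{t+1} = u_t + s·(1−u_t) − f·u_t = u_t·(1−s−f) + s.
Here 1−s−f = 0.515 and s = 0.024.
u_1 = 0.020200 × 0.515 + 0.024 = 0.034403.
u_2 = 0.034403 × 0.515 + 0.024 = 0.041718.
u_3 = 0.041718 × 0.515 + 0.024 = 0.045485.
u_4 = 0.045485 × 0.515 + 0.024 = 0.047425.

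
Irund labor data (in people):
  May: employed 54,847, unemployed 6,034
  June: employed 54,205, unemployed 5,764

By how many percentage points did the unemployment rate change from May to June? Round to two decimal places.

May: labor force = 54,847 + 6,034 = 60,881; u = 6,034/60,881 = 9.91%.
June: labor force = 54,205 + 5,764 = 59,969; u = 5,764/59,969 = 9.61%.
Change = 9.61% − 9.91% = −0.30 pp.

The unemployment rate changed by −0.30 percentage points.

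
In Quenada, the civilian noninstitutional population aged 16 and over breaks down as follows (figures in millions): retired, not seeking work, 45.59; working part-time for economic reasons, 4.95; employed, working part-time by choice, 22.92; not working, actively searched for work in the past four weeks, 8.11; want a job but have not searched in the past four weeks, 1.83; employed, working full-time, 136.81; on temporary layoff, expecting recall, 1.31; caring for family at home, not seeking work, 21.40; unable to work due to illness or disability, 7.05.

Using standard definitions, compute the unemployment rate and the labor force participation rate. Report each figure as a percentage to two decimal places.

Unemployment rate ≈ 5.41%; labor force participation rate ≈ 69.65%.

Employed = 4.95 + 22.92 + 136.81 = 164.68 million (anyone who worked, including part-time for economic reasons, counts as employed).
Unemployed = 8.11 + 1.31 = 9.42 million (jobless and actively searching, or on temporary layoff).
Labor force = 164.68 + 9.42 = 174.10 million.
Not in labor force = 45.59 + 1.83 + 21.40 + 7.05 = 75.87 million (those not working and not actively searching are outside the labor force — including those who want a job but have given up searching).
Civilian working-age population = 174.10 + 75.87 = 249.97 million.
Unemployment rate = 9.42 / 174.10 = 5.41%.
Labor force participation rate = 174.10 / 249.97 = 69.65%.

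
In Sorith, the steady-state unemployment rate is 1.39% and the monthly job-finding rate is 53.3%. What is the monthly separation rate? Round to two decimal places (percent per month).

Separation rate ≈ 0.75% per month.

From u* = s/(s+f): s = u·f/(1−u).
s = 0.0139 × 53.3 / (1 − 0.0139) = 0.7409 / 0.9861 ≈ 0.75% per month.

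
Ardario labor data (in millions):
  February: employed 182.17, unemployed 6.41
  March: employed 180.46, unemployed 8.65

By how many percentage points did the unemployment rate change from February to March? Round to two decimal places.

February: labor force = 182.17 + 6.41 = 188.58; u = 6.41/188.58 = 3.40%.
March: labor force = 180.46 + 8.65 = 189.11; u = 8.65/189.11 = 4.57%.
Change = 4.57% − 3.40% = +1.17 pp.

The unemployment rate changed by +1.17 percentage points.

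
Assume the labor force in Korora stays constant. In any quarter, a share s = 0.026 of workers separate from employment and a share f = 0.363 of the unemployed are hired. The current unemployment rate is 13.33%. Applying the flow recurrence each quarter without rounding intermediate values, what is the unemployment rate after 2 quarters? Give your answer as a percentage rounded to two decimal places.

Unemployment rate after two quarters ≈ 9.16%.

With a fixed labor force, u_{t+1} = u_t + s·(1−u_t) − f·u_t = u_t·(1−s−f) + s.
Here 1−s−f = 0.611 and s = 0.026.
u_1 = 0.133300 × 0.611 + 0.026 = 0.107446.
u_2 = 0.107446 × 0.611 + 0.026 = 0.091650.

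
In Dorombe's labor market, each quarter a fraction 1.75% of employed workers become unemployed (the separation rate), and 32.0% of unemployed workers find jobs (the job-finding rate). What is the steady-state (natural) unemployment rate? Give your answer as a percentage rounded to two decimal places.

Steady-state unemployment rate ≈ 5.19%.

At steady state the flows balance: s·E = f·U, so U/(E+U) = s/(s+f).
u* = 1.75 / (1.75 + 32.0) = 1.75 / 33.75 = 5.19%.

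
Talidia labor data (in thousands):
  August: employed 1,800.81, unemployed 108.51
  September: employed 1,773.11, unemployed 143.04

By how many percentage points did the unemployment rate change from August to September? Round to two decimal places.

August: labor force = 1,800.81 + 108.51 = 1,909.32; u = 108.51/1,909.32 = 5.68%.
September: labor force = 1,773.11 + 143.04 = 1,916.15; u = 143.04/1,916.15 = 7.46%.
Change = 7.46% − 5.68% = +1.78 pp.

The unemployment rate changed by +1.78 percentage points.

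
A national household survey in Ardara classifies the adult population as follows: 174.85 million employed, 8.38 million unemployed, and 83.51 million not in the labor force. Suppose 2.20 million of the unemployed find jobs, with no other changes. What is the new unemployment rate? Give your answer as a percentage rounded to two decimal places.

Initially, labor force = 174.85 + 8.38 = 183.23 million, so u = 8.38/183.23 = 4.57%.
After the change, unemployed falls and employed rises by 2.20; labor force unchanged → E = 177.05, U = 6.18, labor force = 183.23 million.
New unemployment rate = 6.18 / 183.23 = 3.37%.

New unemployment rate ≈ 3.37%.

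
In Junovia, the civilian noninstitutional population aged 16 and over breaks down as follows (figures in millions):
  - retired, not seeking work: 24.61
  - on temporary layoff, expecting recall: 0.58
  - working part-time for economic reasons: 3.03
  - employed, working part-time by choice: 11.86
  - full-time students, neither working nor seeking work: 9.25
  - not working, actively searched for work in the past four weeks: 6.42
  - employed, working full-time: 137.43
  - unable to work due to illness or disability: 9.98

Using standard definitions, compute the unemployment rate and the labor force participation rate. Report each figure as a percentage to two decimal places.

Unemployment rate ≈ 4.39%; labor force participation rate ≈ 78.42%.

Employed = 3.03 + 11.86 + 137.43 = 152.32 million (anyone who worked, including part-time for economic reasons, counts as employed).
Unemployed = 0.58 + 6.42 = 7.00 million (jobless and actively searching, or on temporary layoff).
Labor force = 152.32 + 7.00 = 159.32 million.
Not in labor force = 24.61 + 9.25 + 9.98 = 43.84 million (those not working and not actively searching are outside the labor force).
Civilian working-age population = 159.32 + 43.84 = 203.16 million.
Unemployment rate = 7.00 / 159.32 = 4.39%.
Labor force participation rate = 159.32 / 203.16 = 78.42%.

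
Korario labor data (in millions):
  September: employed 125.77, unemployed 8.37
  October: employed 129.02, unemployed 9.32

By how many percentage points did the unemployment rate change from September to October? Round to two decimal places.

September: labor force = 125.77 + 8.37 = 134.14; u = 8.37/134.14 = 6.24%.
October: labor force = 129.02 + 9.32 = 138.34; u = 9.32/138.34 = 6.74%.
Change = 6.74% − 6.24% = +0.50 pp.

The unemployment rate changed by +0.50 percentage points.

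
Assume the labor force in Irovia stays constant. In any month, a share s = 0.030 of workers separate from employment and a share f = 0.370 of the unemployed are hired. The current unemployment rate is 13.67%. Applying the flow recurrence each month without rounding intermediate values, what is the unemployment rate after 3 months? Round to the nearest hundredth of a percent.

Unemployment rate after three months ≈ 8.83%.

With a fixed labor force, u_{t+1} = u_t + s·(1−u_t) − f·u_t = u_t·(1−s−f) + s.
Here 1−s−f = 0.600 and s = 0.030.
u_1 = 0.136700 × 0.600 + 0.030 = 0.112020.
u_2 = 0.112020 × 0.600 + 0.030 = 0.097212.
u_3 = 0.097212 × 0.600 + 0.030 = 0.088327.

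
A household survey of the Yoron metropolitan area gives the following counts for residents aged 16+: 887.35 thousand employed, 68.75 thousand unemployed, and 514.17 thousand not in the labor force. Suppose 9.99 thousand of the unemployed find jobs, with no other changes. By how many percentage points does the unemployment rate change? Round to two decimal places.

The unemployment rate changes by −1.04 percentage points.

Initially, labor force = 887.35 + 68.75 = 956.10 thousand, so u = 68.75/956.10 = 7.19%.
After the change, unemployed falls and employed rises by 9.99; labor force unchanged → E = 897.34, U = 58.76, labor force = 956.10 thousand.
New unemployment rate = 58.76 / 956.10 = 6.15%.
Change = 6.15% − 7.19% = −1.04 percentage points.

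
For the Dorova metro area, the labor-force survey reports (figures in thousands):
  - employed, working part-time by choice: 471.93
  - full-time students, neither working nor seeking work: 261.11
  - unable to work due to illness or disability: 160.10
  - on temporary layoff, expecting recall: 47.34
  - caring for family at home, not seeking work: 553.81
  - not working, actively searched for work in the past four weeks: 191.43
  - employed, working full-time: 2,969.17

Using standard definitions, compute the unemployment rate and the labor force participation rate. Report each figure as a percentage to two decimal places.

Employed = 471.93 + 2,969.17 = 3,441.10 thousand.
Unemployed = 47.34 + 191.43 = 238.77 thousand (jobless and actively searching, or on temporary layoff).
Labor force = 3,441.10 + 238.77 = 3,679.87 thousand.
Not in labor force = 261.11 + 160.10 + 553.81 = 975.02 thousand (those not working and not actively searching are outside the labor force).
Civilian working-age population = 3,679.87 + 975.02 = 4,654.89 thousand.
Unemployment rate = 238.77 / 3,679.87 = 6.49%.
Labor force participation rate = 3,679.87 / 4,654.89 = 79.05%.

Unemployment rate ≈ 6.49%; labor force participation rate ≈ 79.05%.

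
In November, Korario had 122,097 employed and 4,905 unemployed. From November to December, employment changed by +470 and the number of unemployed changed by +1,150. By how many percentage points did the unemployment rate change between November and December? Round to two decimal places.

November: labor force = 122,097 + 4,905 = 127,002; u = 4,905/127,002 = 3.86%.
December: labor force = 122,567 + 6,055 = 128,622; u = 6,055/128,622 = 4.71%.
Change = 4.71% − 3.86% = +0.85 pp.

The unemployment rate changed by +0.85 percentage points.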